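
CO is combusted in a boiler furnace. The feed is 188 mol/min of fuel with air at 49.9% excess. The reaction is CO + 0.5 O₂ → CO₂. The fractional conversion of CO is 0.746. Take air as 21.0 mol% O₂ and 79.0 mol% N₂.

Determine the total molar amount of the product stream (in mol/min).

789 mol/min

Stoichiometric O₂ = 0.5 × 188 = 94 mol/min; O₂ fed = 94 × 1.499 = 140.9 mol/min.
N₂ fed = 140.9 × 79/21 = 530.1 mol/min.
Fuel reacted = 0.746 × 188 → ξ = 140.2 mol/min.
Outlet (n = n₀ + ν ξ):
  CO: 188 − 1(140.2) = 47.75
  O₂: 140.9 − 0.5(140.2) = 70.78
  N₂: 530.1 (inert)
  CO₂: 0 + 1(140.2) = 140.2
Total out = 47.75 + 70.78 + 530.1 + 140.2 = 788.9 mol/min.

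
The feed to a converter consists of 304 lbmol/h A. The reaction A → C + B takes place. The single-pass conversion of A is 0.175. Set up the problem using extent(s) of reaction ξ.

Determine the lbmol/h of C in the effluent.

A reacted = 0.175 × 304 = 53.2 lbmol/h; ν_A = −1, so ξ = 53.2/1 = 53.2 lbmol/h.
Outlet amounts (n = n₀ + ν ξ):
  A: 304 − 1(53.2) = 250.8
  C: 0 + 1(53.2) = 53.2
  B: 0 + 1(53.2) = 53.2

53.2 lbmol/h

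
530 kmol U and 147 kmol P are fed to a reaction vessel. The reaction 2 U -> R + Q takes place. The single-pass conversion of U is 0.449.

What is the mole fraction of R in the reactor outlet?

0.176

U reacted = 0.449 × 530 = 238 kmol; ν_U = −2, so ξ = 238/2 = 119 kmol.
Outlet amounts (n = n₀ + ν ξ):
  U: 530 − 2(119) = 292
  R: 0 + 1(119) = 119
  Q: 0 + 1(119) = 119
  P: 147 (inert)
Total out = 677 kmol; y_R = 119 / 677 = 0.1758.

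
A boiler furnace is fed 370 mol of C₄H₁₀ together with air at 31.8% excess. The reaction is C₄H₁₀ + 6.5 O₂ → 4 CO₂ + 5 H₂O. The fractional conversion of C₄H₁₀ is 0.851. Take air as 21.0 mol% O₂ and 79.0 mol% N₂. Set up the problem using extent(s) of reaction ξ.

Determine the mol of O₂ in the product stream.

Stoichiometric O₂ = 6.5 × 370 = 2405 mol; O₂ fed = 2405 × 1.318 = 3170 mol.
N₂ fed = 3170 × 79/21 = 11920 mol.
Fuel reacted = 0.851 × 370 → ξ = 314.9 mol.
Outlet (n = n₀ + ν ξ):
  C₄H₁₀: 370 − 1(314.9) = 55.13
  O₂: 3170 − 6.5(314.9) = 1123
  N₂: 11920 (inert)
  CO₂: 0 + 4(314.9) = 1259
  H₂O: 0 + 5(314.9) = 1574

1120 mol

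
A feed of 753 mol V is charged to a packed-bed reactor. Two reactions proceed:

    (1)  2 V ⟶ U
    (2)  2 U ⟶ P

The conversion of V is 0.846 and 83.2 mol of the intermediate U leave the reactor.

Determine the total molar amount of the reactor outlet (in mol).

Conversion of V: V consumed = 2ξ₁ = 0.846 × 753 → ξ₁ = 318.5 mol.
U balance: n_U = 0 + 1ξ₁ − 2ξ₂ = 83.2 → ξ₂ = (1·318.5 − 83.2)/2 = 117.7 mol.
Outlet amounts (n = n₀ + Σ ν·ξ):
  V: 753 − 2(318.5) = 116
  U: 0 + 1(318.5) − 2(117.7) = 83.2
  P: 0 + 1(117.7) = 117.7
Total out = 116 + 83.2 + 117.7 = 316.8 mol.

317 mol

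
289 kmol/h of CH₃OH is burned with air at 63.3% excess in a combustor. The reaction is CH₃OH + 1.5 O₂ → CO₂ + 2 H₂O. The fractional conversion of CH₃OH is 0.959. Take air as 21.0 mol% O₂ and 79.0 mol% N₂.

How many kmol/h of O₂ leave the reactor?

292 kmol/h

Stoichiometric O₂ = 1.5 × 289 = 433.5 kmol/h; O₂ fed = 433.5 × 1.633 = 707.9 kmol/h.
N₂ fed = 707.9 × 79/21 = 2663 kmol/h.
Fuel reacted = 0.959 × 289 → ξ = 277.2 kmol/h.
Outlet (n = n₀ + ν ξ):
  CH₃OH: 289 − 1(277.2) = 11.85
  O₂: 707.9 − 1.5(277.2) = 292.2
  N₂: 2663 (inert)
  CO₂: 0 + 1(277.2) = 277.2
  H₂O: 0 + 2(277.2) = 554.3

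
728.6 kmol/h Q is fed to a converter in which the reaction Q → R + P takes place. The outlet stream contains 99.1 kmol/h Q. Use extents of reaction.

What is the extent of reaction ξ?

For Q: n = n₀ − 1ξ → 99.1 = 728.6 − 1ξ, giving ξ = 629.5 kmol/h.
Outlet amounts (n = n₀ + ν ξ):
  Q: 728.6 − 1(629.5) = 99.1
  R: 0 + 1(629.5) = 629.5
  P: 0 + 1(629.5) = 629.5

ξ = 630 kmol/h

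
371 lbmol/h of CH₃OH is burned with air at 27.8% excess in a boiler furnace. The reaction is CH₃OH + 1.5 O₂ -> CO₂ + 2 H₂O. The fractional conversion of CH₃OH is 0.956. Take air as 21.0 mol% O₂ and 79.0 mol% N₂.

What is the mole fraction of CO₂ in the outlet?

0.0901

Stoichiometric O₂ = 1.5 × 371 = 556.5 lbmol/h; O₂ fed = 556.5 × 1.278 = 711.2 lbmol/h.
N₂ fed = 711.2 × 79/21 = 2675 lbmol/h.
Fuel reacted = 0.956 × 371 → ξ = 354.7 lbmol/h.
Outlet (n = n₀ + ν ξ):
  CH₃OH: 371 − 1(354.7) = 16.32
  O₂: 711.2 − 1.5(354.7) = 179.2
  N₂: 2675 (inert)
  CO₂: 0 + 1(354.7) = 354.7
  H₂O: 0 + 2(354.7) = 709.4
Total out = 3935 lbmol/h; y_CO₂ = 354.7 / 3935 = 0.09013.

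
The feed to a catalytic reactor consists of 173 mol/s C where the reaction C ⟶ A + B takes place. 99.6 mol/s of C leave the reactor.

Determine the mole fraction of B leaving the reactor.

0.298

For C: n = n₀ − 1ξ → 99.6 = 173 − 1ξ, giving ξ = 73.4 mol/s.
Outlet amounts (n = n₀ + ν ξ):
  C: 173 − 1(73.4) = 99.6
  A: 0 + 1(73.4) = 73.4
  B: 0 + 1(73.4) = 73.4
Total out = 246.4 mol/s; y_B = 73.4 / 246.4 = 0.2979.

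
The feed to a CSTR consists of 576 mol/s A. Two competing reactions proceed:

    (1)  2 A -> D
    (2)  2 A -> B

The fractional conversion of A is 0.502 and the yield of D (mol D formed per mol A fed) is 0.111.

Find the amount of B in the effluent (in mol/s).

80.6 mol/s

Yield of D: 1ξ₁ / 576 = 0.111 → ξ₁ = 63.94 mol/s.
Conversion of A: 2ξ₁ + 2ξ₂ = 0.502 × 576 = 289.2 → ξ₂ = 80.64 mol/s.
Outlet amounts (n = n₀ + Σ ν·ξ):
  A: 576 − 2(63.94) − 2(80.64) = 286.8
  D: 0 + 1(63.94) = 63.94
  B: 0 + 1(80.64) = 80.64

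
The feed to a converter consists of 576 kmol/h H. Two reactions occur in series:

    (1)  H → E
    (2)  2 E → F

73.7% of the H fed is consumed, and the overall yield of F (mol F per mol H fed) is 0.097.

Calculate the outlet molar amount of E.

313 kmol/h

Conversion of H: H consumed = 1ξ₁ = 0.737 × 576 → ξ₁ = 424.5 kmol/h.
Yield of F: 1ξ₂ / 576 = 0.097 → ξ₂ = 55.87 kmol/h.
Outlet amounts (n = n₀ + Σ ν·ξ):
  H: 576 − 1(424.5) = 151.5
  E: 0 + 1(424.5) − 2(55.87) = 312.8
  F: 0 + 1(55.87) = 55.87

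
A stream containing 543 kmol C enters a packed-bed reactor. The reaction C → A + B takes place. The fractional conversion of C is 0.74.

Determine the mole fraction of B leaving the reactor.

C reacted = 0.74 × 543 = 401.8 kmol; ν_C = −1, so ξ = 401.8/1 = 401.8 kmol.
Outlet amounts (n = n₀ + ν ξ):
  C: 543 − 1(401.8) = 141.2
  A: 0 + 1(401.8) = 401.8
  B: 0 + 1(401.8) = 401.8
Total out = 944.8 kmol; y_B = 401.8 / 944.8 = 0.4253.

0.425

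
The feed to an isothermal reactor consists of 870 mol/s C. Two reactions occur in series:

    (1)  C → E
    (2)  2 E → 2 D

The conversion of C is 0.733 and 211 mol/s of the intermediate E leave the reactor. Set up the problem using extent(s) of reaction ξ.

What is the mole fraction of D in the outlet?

Conversion of C: C consumed = 1ξ₁ = 0.733 × 870 → ξ₁ = 637.7 mol/s.
E balance: n_E = 0 + 1ξ₁ − 2ξ₂ = 211 → ξ₂ = (1·637.7 − 211)/2 = 213.4 mol/s.
Outlet amounts (n = n₀ + Σ ν·ξ):
  C: 870 − 1(637.7) = 232.3
  E: 0 + 1(637.7) − 2(213.4) = 211
  D: 0 + 2(213.4) = 426.7
Total out = 870 mol/s; y_D = 426.7 / 870 = 0.4905.

0.49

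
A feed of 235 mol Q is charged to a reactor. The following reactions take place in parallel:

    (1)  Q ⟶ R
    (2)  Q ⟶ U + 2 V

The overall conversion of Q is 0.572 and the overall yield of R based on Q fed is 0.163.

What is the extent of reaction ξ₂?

Yield of R: 1ξ₁ / 235 = 0.163 → ξ₁ = 38.3 mol.
Conversion of Q: 1ξ₁ + 1ξ₂ = 0.572 × 235 = 134.4 → ξ₂ = 96.11 mol.
Outlet amounts (n = n₀ + Σ ν·ξ):
  Q: 235 − 1(38.3) − 1(96.11) = 100.6
  R: 0 + 1(38.3) = 38.3
  U: 0 + 1(96.11) = 96.11
  V: 0 + 2(96.11) = 192.2

ξ₂ = 96.1 mol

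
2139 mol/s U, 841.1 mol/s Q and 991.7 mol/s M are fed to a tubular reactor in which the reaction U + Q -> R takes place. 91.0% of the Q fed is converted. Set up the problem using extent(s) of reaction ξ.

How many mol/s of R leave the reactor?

Q reacted = 0.91 × 841.1 = 765.4 mol/s; ν_Q = −1, so ξ = 765.4/1 = 765.4 mol/s.
Outlet amounts (n = n₀ + ν ξ):
  U: 2139 − 1(765.4) = 1374
  Q: 841.1 − 1(765.4) = 75.7
  R: 0 + 1(765.4) = 765.4
  M: 991.7 (inert)

765 mol/s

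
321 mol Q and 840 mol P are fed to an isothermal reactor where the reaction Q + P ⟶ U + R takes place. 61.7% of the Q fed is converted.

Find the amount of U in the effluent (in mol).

Q reacted = 0.617 × 321 = 198.1 mol; ν_Q = −1, so ξ = 198.1/1 = 198.1 mol.
Outlet amounts (n = n₀ + ν ξ):
  Q: 321 − 1(198.1) = 122.9
  P: 840 − 1(198.1) = 641.9
  U: 0 + 1(198.1) = 198.1
  R: 0 + 1(198.1) = 198.1

198 mol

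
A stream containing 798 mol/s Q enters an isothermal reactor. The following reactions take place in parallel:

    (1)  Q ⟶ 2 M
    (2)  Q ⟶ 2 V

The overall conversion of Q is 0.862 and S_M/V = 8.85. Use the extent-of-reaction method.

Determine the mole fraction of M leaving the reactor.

Conversion of Q: Q consumed = 0.862 × 798 = 687.9 mol/s = 1ξ₁ + 1ξ₂.
Selectivity: 2ξ₁ / (2ξ₂) = 8.85 → ξ₁ = 8.85 ξ₂.
Substitute: (1·8.85 + 1) ξ₂ = 687.9 → ξ₂ = 69.84 mol/s, ξ₁ = 618 mol/s.
Outlet amounts (n = n₀ + Σ ν·ξ):
  Q: 798 − 1(618) − 1(69.84) = 110.1
  M: 0 + 2(618) = 1236
  V: 0 + 2(69.84) = 139.7
Total out = 1486 mol/s; y_M = 1236 / 1486 = 0.8319.

0.832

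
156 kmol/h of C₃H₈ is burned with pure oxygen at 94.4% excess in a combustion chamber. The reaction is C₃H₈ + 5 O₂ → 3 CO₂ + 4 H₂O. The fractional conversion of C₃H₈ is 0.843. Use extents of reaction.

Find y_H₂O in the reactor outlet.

Stoichiometric O₂ = 5 × 156 = 780 kmol/h; O₂ fed = 780 × 1.944 = 1516 kmol/h.
Fuel reacted = 0.843 × 156 → ξ = 131.5 kmol/h.
Outlet (n = n₀ + ν ξ):
  C₃H₈: 156 − 1(131.5) = 24.49
  O₂: 1516 − 5(131.5) = 858.8
  CO₂: 0 + 3(131.5) = 394.5
  H₂O: 0 + 4(131.5) = 526
Total out = 1804 kmol/h; y_H₂O = 526 / 1804 = 0.2916.

0.292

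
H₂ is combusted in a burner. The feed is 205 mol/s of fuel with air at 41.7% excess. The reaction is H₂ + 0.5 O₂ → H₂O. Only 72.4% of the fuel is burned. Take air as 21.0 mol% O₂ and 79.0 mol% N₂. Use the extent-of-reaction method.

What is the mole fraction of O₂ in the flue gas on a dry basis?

0.105

Stoichiometric O₂ = 0.5 × 205 = 102.5 mol/s; O₂ fed = 102.5 × 1.417 = 145.2 mol/s.
N₂ fed = 145.2 × 79/21 = 546.4 mol/s.
Fuel reacted = 0.724 × 205 → ξ = 148.4 mol/s.
Outlet (n = n₀ + ν ξ):
  H₂: 205 − 1(148.4) = 56.58
  O₂: 145.2 − 0.5(148.4) = 71.03
  N₂: 546.4 (inert)
  H₂O: 0 + 1(148.4) = 148.4
Dry total = 674 mol/s; y_O₂ (dry) = 71.03 / 674 = 0.1054.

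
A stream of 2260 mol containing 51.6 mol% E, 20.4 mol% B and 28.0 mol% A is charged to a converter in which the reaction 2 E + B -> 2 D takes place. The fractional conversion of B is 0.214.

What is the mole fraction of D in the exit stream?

0.0913

B reacted = 0.214 × 461 = 98.66 mol; ν_B = −1, so ξ = 98.66/1 = 98.66 mol.
Outlet amounts (n = n₀ + ν ξ):
  E: 1166 − 2(98.66) = 968.8
  B: 461 − 1(98.66) = 362.4
  D: 0 + 2(98.66) = 197.3
  A: 632.8 (inert)
Total out = 2161 mol; y_D = 197.3 / 2161 = 0.0913.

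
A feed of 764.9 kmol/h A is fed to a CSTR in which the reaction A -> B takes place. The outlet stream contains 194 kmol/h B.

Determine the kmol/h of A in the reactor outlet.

571 kmol/h

For B: n = n₀ + 1ξ → 194 = 0 + 1ξ, giving ξ = 194 kmol/h.
Outlet amounts (n = n₀ + ν ξ):
  A: 764.9 − 1(194) = 570.9
  B: 0 + 1(194) = 194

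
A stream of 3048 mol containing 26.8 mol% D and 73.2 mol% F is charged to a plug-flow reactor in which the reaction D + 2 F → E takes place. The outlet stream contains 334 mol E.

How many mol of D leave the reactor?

483 mol

For E: n = n₀ + 1ξ → 334 = 0 + 1ξ, giving ξ = 334 mol.
Outlet amounts (n = n₀ + ν ξ):
  D: 816.9 − 1(334) = 482.9
  F: 2231 − 2(334) = 1563
  E: 0 + 1(334) = 334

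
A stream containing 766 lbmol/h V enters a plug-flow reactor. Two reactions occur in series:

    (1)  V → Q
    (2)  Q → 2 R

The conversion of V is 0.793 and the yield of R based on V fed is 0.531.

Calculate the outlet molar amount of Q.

404 lbmol/h

Conversion of V: V consumed = 1ξ₁ = 0.793 × 766 → ξ₁ = 607.4 lbmol/h.
Yield of R: 2ξ₂ / 766 = 0.531 → ξ₂ = 203.4 lbmol/h.
Outlet amounts (n = n₀ + Σ ν·ξ):
  V: 766 − 1(607.4) = 158.6
  Q: 0 + 1(607.4) − 1(203.4) = 404.1
  R: 0 + 2(203.4) = 406.7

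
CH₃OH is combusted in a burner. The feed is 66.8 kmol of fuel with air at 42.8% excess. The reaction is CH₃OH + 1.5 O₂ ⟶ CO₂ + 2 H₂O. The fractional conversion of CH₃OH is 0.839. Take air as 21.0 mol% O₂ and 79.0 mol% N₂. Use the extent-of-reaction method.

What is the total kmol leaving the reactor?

776 kmol

Stoichiometric O₂ = 1.5 × 66.8 = 100.2 kmol; O₂ fed = 100.2 × 1.428 = 143.1 kmol.
N₂ fed = 143.1 × 79/21 = 538.3 kmol.
Fuel reacted = 0.839 × 66.8 → ξ = 56.05 kmol.
Outlet (n = n₀ + ν ξ):
  CH₃OH: 66.8 − 1(56.05) = 10.75
  O₂: 143.1 − 1.5(56.05) = 59.02
  N₂: 538.3 (inert)
  CO₂: 0 + 1(56.05) = 56.05
  H₂O: 0 + 2(56.05) = 112.1
Total out = 10.75 + 59.02 + 538.3 + 56.05 + 112.1 = 776.2 kmol.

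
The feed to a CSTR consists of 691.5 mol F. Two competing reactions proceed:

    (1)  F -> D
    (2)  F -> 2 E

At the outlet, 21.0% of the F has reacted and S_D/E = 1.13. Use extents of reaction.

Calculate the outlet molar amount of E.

89.1 mol

Conversion of F: F consumed = 0.21 × 691.5 = 145.2 mol = 1ξ₁ + 1ξ₂.
Selectivity: 1ξ₁ / (2ξ₂) = 1.13 → ξ₁ = 2.26 ξ₂.
Substitute: (1·2.26 + 1) ξ₂ = 145.2 → ξ₂ = 44.54 mol, ξ₁ = 100.7 mol.
Outlet amounts (n = n₀ + Σ ν·ξ):
  F: 691.5 − 1(100.7) − 1(44.54) = 546.3
  D: 0 + 1(100.7) = 100.7
  E: 0 + 2(44.54) = 89.09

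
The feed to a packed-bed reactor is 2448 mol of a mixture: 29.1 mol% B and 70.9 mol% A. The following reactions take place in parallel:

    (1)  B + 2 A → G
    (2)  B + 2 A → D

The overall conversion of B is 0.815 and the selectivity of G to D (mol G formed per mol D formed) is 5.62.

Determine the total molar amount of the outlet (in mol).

Conversion of B: B consumed = 0.815 × 712.4 = 580.6 mol = 1ξ₁ + 1ξ₂.
Selectivity: 1ξ₁ / (1ξ₂) = 5.62 → ξ₁ = 5.62 ξ₂.
Substitute: (1·5.62 + 1) ξ₂ = 580.6 → ξ₂ = 87.7 mol, ξ₁ = 492.9 mol.
Outlet amounts (n = n₀ + Σ ν·ξ):
  B: 712.4 − 1(492.9) − 1(87.7) = 131.8
  A: 1736 − 2(492.9) − 2(87.7) = 574.5
  G: 0 + 1(492.9) = 492.9
  D: 0 + 1(87.7) = 87.7
Total out = 131.8 + 574.5 + 492.9 + 87.7 = 1287 mol.

1290 mol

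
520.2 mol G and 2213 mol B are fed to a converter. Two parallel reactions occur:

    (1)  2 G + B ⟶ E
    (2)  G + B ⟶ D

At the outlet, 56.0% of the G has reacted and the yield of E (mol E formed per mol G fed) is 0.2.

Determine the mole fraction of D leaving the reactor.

Yield of E: 1ξ₁ / 520.2 = 0.2 → ξ₁ = 104 mol.
Conversion of G: 2ξ₁ + 1ξ₂ = 0.56 × 520.2 = 291.3 → ξ₂ = 83.23 mol.
Outlet amounts (n = n₀ + Σ ν·ξ):
  G: 520.2 − 2(104) − 1(83.23) = 228.9
  B: 2213 − 1(104) − 1(83.23) = 2026
  E: 0 + 1(104) = 104
  D: 0 + 1(83.23) = 83.23
Total out = 2442 mol; y_D = 83.23 / 2442 = 0.03409.

0.0341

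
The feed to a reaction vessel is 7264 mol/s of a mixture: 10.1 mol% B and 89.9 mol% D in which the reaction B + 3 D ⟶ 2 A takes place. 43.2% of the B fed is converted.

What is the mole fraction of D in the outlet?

0.842

B reacted = 0.432 × 733.7 = 316.9 mol/s; ν_B = −1, so ξ = 316.9/1 = 316.9 mol/s.
Outlet amounts (n = n₀ + ν ξ):
  B: 733.7 − 1(316.9) = 416.7
  D: 6530 − 3(316.9) = 5580
  A: 0 + 2(316.9) = 633.9
Total out = 6630 mol/s; y_D = 5580 / 6630 = 0.8415.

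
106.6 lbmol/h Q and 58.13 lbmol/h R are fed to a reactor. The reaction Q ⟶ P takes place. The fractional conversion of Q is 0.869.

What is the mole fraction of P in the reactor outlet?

Q reacted = 0.869 × 106.6 = 92.64 lbmol/h; ν_Q = −1, so ξ = 92.64/1 = 92.64 lbmol/h.
Outlet amounts (n = n₀ + ν ξ):
  Q: 106.6 − 1(92.64) = 13.96
  P: 0 + 1(92.64) = 92.64
  R: 58.13 (inert)
Total out = 164.7 lbmol/h; y_P = 92.64 / 164.7 = 0.5623.

0.562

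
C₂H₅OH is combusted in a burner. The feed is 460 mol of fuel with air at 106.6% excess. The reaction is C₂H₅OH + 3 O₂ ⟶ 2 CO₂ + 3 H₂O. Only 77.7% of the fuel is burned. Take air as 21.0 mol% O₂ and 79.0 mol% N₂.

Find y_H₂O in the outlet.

0.0745

Stoichiometric O₂ = 3 × 460 = 1380 mol; O₂ fed = 1380 × 2.066 = 2851 mol.
N₂ fed = 2851 × 79/21 = 10730 mol.
Fuel reacted = 0.777 × 460 → ξ = 357.4 mol.
Outlet (n = n₀ + ν ξ):
  C₂H₅OH: 460 − 1(357.4) = 102.6
  O₂: 2851 − 3(357.4) = 1779
  N₂: 10730 (inert)
  CO₂: 0 + 2(357.4) = 714.8
  H₂O: 0 + 3(357.4) = 1072
Total out = 14390 mol; y_H₂O = 1072 / 14390 = 0.07449.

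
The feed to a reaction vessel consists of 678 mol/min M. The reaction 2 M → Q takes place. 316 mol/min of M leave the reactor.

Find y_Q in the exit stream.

For M: n = n₀ − 2ξ → 316 = 678 − 2ξ, giving ξ = 181 mol/min.
Outlet amounts (n = n₀ + ν ξ):
  M: 678 − 2(181) = 316
  Q: 0 + 1(181) = 181
Total out = 497 mol/min; y_Q = 181 / 497 = 0.3642.

0.364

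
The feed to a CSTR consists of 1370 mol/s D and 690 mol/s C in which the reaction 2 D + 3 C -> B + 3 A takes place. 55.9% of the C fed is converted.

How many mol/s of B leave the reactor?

C reacted = 0.559 × 690 = 385.7 mol/s; ν_C = −3, so ξ = 385.7/3 = 128.6 mol/s.
Outlet amounts (n = n₀ + ν ξ):
  D: 1370 − 2(128.6) = 1113
  C: 690 − 3(128.6) = 304.3
  B: 0 + 1(128.6) = 128.6
  A: 0 + 3(128.6) = 385.7

129 mol/s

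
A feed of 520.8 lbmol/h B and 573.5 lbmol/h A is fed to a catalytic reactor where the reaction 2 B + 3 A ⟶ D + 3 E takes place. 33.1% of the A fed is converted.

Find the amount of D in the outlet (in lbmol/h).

A reacted = 0.331 × 573.5 = 189.8 lbmol/h; ν_A = −3, so ξ = 189.8/3 = 63.28 lbmol/h.
Outlet amounts (n = n₀ + ν ξ):
  B: 520.8 − 2(63.28) = 394.2
  A: 573.5 − 3(63.28) = 383.7
  D: 0 + 1(63.28) = 63.28
  E: 0 + 3(63.28) = 189.8

63.3 lbmol/h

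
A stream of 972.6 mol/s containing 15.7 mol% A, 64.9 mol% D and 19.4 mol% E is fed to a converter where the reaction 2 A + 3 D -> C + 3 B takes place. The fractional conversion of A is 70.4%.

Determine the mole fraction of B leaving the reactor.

A reacted = 0.704 × 152.7 = 107.5 mol/s; ν_A = −2, so ξ = 107.5/2 = 53.75 mol/s.
Outlet amounts (n = n₀ + ν ξ):
  A: 152.7 − 2(53.75) = 45.2
  D: 631.2 − 3(53.75) = 470
  C: 0 + 1(53.75) = 53.75
  B: 0 + 3(53.75) = 161.2
  E: 188.7 (inert)
Total out = 918.9 mol/s; y_B = 161.2 / 918.9 = 0.1755.

0.175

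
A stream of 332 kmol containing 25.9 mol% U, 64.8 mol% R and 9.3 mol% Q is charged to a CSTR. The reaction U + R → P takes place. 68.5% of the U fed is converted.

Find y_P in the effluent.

U reacted = 0.685 × 85.99 = 58.9 kmol; ν_U = −1, so ξ = 58.9/1 = 58.9 kmol.
Outlet amounts (n = n₀ + ν ξ):
  U: 85.99 − 1(58.9) = 27.09
  R: 215.1 − 1(58.9) = 156.2
  P: 0 + 1(58.9) = 58.9
  Q: 30.88 (inert)
Total out = 273.1 kmol; y_P = 58.9 / 273.1 = 0.2157.

0.216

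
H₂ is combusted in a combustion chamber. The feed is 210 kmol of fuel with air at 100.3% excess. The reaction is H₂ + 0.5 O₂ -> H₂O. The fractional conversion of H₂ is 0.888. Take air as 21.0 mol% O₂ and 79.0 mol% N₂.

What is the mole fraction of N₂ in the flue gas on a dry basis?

0.849

Stoichiometric O₂ = 0.5 × 210 = 105 kmol; O₂ fed = 105 × 2.003 = 210.3 kmol.
N₂ fed = 210.3 × 79/21 = 791.2 kmol.
Fuel reacted = 0.888 × 210 → ξ = 186.5 kmol.
Outlet (n = n₀ + ν ξ):
  H₂: 210 − 1(186.5) = 23.52
  O₂: 210.3 − 0.5(186.5) = 117.1
  N₂: 791.2 (inert)
  H₂O: 0 + 1(186.5) = 186.5
Dry total = 931.8 kmol; y_N₂ (dry) = 791.2 / 931.8 = 0.8491.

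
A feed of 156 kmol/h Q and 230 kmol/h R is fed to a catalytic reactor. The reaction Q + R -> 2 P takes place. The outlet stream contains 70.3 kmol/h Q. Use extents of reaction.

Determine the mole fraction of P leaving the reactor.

For Q: n = n₀ − 1ξ → 70.3 = 156 − 1ξ, giving ξ = 85.7 kmol/h.
Outlet amounts (n = n₀ + ν ξ):
  Q: 156 − 1(85.7) = 70.3
  R: 230 − 1(85.7) = 144.3
  P: 0 + 2(85.7) = 171.4
Total out = 386 kmol/h; y_P = 171.4 / 386 = 0.444.

0.444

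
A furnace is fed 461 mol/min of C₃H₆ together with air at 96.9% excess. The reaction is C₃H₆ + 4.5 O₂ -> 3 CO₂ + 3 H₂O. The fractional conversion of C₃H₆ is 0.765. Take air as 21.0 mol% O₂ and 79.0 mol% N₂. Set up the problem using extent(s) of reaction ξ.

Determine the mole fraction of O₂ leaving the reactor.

0.124

Stoichiometric O₂ = 4.5 × 461 = 2074 mol/min; O₂ fed = 2074 × 1.969 = 4085 mol/min.
N₂ fed = 4085 × 79/21 = 15370 mol/min.
Fuel reacted = 0.765 × 461 → ξ = 352.7 mol/min.
Outlet (n = n₀ + ν ξ):
  C₃H₆: 461 − 1(352.7) = 108.3
  O₂: 4085 − 4.5(352.7) = 2498
  N₂: 15370 (inert)
  CO₂: 0 + 3(352.7) = 1058
  H₂O: 0 + 3(352.7) = 1058
Total out = 20090 mol/min; y_O₂ = 2498 / 20090 = 0.1243.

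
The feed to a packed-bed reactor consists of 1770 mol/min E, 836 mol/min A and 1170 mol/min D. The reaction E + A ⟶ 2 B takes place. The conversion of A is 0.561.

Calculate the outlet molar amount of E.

A reacted = 0.561 × 836 = 469 mol/min; ν_A = −1, so ξ = 469/1 = 469 mol/min.
Outlet amounts (n = n₀ + ν ξ):
  E: 1770 − 1(469) = 1301
  A: 836 − 1(469) = 367
  B: 0 + 2(469) = 938
  D: 1170 (inert)

1300 mol/min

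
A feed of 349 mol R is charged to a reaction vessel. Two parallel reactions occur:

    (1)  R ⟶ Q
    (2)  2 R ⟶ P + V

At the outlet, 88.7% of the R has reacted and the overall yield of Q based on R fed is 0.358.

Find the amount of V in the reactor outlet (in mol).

Yield of Q: 1ξ₁ / 349 = 0.358 → ξ₁ = 124.9 mol.
Conversion of R: 1ξ₁ + 2ξ₂ = 0.887 × 349 = 309.6 → ξ₂ = 92.31 mol.
Outlet amounts (n = n₀ + Σ ν·ξ):
  R: 349 − 1(124.9) − 2(92.31) = 39.44
  Q: 0 + 1(124.9) = 124.9
  P: 0 + 1(92.31) = 92.31
  V: 0 + 1(92.31) = 92.31

92.3 mol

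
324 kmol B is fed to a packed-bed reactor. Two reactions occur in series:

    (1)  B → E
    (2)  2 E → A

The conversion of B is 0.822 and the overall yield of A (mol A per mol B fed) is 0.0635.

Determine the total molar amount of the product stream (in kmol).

Conversion of B: B consumed = 1ξ₁ = 0.822 × 324 → ξ₁ = 266.3 kmol.
Yield of A: 1ξ₂ / 324 = 0.0635 → ξ₂ = 20.57 kmol.
Outlet amounts (n = n₀ + Σ ν·ξ):
  B: 324 − 1(266.3) = 57.67
  E: 0 + 1(266.3) − 2(20.57) = 225.2
  A: 0 + 1(20.57) = 20.57
Total out = 57.67 + 225.2 + 20.57 = 303.4 kmol.

303 kmol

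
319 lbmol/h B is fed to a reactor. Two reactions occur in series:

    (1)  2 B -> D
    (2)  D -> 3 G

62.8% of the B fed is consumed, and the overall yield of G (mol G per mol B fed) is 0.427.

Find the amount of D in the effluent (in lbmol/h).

54.8 lbmol/h

Conversion of B: B consumed = 2ξ₁ = 0.628 × 319 → ξ₁ = 100.2 lbmol/h.
Yield of G: 3ξ₂ / 319 = 0.427 → ξ₂ = 45.4 lbmol/h.
Outlet amounts (n = n₀ + Σ ν·ξ):
  B: 319 − 2(100.2) = 118.7
  D: 0 + 1(100.2) − 1(45.4) = 54.76
  G: 0 + 3(45.4) = 136.2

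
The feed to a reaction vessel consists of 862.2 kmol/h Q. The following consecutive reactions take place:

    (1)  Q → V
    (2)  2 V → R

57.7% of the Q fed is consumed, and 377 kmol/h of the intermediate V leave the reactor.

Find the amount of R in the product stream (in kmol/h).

Conversion of Q: Q consumed = 1ξ₁ = 0.577 × 862.2 → ξ₁ = 497.5 kmol/h.
V balance: n_V = 0 + 1ξ₁ − 2ξ₂ = 377 → ξ₂ = (1·497.5 − 377)/2 = 60.24 kmol/h.
Outlet amounts (n = n₀ + Σ ν·ξ):
  Q: 862.2 − 1(497.5) = 364.7
  V: 0 + 1(497.5) − 2(60.24) = 377
  R: 0 + 1(60.24) = 60.24

60.2 kmol/h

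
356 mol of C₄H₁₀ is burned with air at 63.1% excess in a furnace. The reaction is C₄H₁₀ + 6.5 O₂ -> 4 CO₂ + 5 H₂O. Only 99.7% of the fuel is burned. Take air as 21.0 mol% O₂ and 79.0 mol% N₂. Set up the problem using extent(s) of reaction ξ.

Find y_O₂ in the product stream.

Stoichiometric O₂ = 6.5 × 356 = 2314 mol; O₂ fed = 2314 × 1.631 = 3774 mol.
N₂ fed = 3774 × 79/21 = 14200 mol.
Fuel reacted = 0.997 × 356 → ξ = 354.9 mol.
Outlet (n = n₀ + ν ξ):
  C₄H₁₀: 356 − 1(354.9) = 1.068
  O₂: 3774 − 6.5(354.9) = 1467
  N₂: 14200 (inert)
  CO₂: 0 + 4(354.9) = 1420
  H₂O: 0 + 5(354.9) = 1775
Total out = 18860 mol; y_O₂ = 1467 / 18860 = 0.07779.

0.0778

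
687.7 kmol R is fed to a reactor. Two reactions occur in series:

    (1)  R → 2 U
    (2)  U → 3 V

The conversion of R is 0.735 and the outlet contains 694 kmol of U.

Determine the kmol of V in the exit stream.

Conversion of R: R consumed = 1ξ₁ = 0.735 × 687.7 → ξ₁ = 505.5 kmol.
U balance: n_U = 0 + 2ξ₁ − 1ξ₂ = 694 → ξ₂ = (2·505.5 − 694)/1 = 316.9 kmol.
Outlet amounts (n = n₀ + Σ ν·ξ):
  R: 687.7 − 1(505.5) = 182.2
  U: 0 + 2(505.5) − 1(316.9) = 694
  V: 0 + 3(316.9) = 950.8

951 kmol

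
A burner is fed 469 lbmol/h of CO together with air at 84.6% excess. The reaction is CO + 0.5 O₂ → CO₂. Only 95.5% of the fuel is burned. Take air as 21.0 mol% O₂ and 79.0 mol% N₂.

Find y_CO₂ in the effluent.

0.194

Stoichiometric O₂ = 0.5 × 469 = 234.5 lbmol/h; O₂ fed = 234.5 × 1.846 = 432.9 lbmol/h.
N₂ fed = 432.9 × 79/21 = 1628 lbmol/h.
Fuel reacted = 0.955 × 469 → ξ = 447.9 lbmol/h.
Outlet (n = n₀ + ν ξ):
  CO: 469 − 1(447.9) = 21.11
  O₂: 432.9 − 0.5(447.9) = 208.9
  N₂: 1628 (inert)
  CO₂: 0 + 1(447.9) = 447.9
Total out = 2306 lbmol/h; y_CO₂ = 447.9 / 2306 = 0.1942.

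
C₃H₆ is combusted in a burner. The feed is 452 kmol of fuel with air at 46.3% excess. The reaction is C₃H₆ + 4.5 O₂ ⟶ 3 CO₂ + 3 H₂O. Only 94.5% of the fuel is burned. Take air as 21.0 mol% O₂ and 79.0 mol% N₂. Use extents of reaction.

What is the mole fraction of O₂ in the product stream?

0.071

Stoichiometric O₂ = 4.5 × 452 = 2034 kmol; O₂ fed = 2034 × 1.463 = 2976 kmol.
N₂ fed = 2976 × 79/21 = 11190 kmol.
Fuel reacted = 0.945 × 452 → ξ = 427.1 kmol.
Outlet (n = n₀ + ν ξ):
  C₃H₆: 452 − 1(427.1) = 24.86
  O₂: 2976 − 4.5(427.1) = 1054
  N₂: 11190 (inert)
  CO₂: 0 + 3(427.1) = 1281
  H₂O: 0 + 3(427.1) = 1281
Total out = 14840 kmol; y_O₂ = 1054 / 14840 = 0.07102.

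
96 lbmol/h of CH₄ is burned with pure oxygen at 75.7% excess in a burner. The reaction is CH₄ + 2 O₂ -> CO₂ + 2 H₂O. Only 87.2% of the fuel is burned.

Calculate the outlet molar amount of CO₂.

83.7 lbmol/h

Stoichiometric O₂ = 2 × 96 = 192 lbmol/h; O₂ fed = 192 × 1.757 = 337.3 lbmol/h.
Fuel reacted = 0.872 × 96 → ξ = 83.71 lbmol/h.
Outlet (n = n₀ + ν ξ):
  CH₄: 96 − 1(83.71) = 12.29
  O₂: 337.3 − 2(83.71) = 169.9
  CO₂: 0 + 1(83.71) = 83.71
  H₂O: 0 + 2(83.71) = 167.4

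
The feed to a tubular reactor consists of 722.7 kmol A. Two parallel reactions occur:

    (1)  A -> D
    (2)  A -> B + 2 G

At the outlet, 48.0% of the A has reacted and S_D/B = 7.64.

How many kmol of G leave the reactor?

Conversion of A: A consumed = 0.48 × 722.7 = 346.9 kmol = 1ξ₁ + 1ξ₂.
Selectivity: 1ξ₁ / (1ξ₂) = 7.64 → ξ₁ = 7.64 ξ₂.
Substitute: (1·7.64 + 1) ξ₂ = 346.9 → ξ₂ = 40.15 kmol, ξ₁ = 306.7 kmol.
Outlet amounts (n = n₀ + Σ ν·ξ):
  A: 722.7 − 1(306.7) − 1(40.15) = 375.8
  D: 0 + 1(306.7) = 306.7
  B: 0 + 1(40.15) = 40.15
  G: 0 + 2(40.15) = 80.3

80.3 kmol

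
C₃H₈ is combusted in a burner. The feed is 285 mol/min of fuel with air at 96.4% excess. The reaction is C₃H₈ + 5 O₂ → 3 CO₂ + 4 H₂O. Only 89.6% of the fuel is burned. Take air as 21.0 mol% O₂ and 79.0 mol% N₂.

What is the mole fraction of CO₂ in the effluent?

Stoichiometric O₂ = 5 × 285 = 1425 mol/min; O₂ fed = 1425 × 1.964 = 2799 mol/min.
N₂ fed = 2799 × 79/21 = 10530 mol/min.
Fuel reacted = 0.896 × 285 → ξ = 255.4 mol/min.
Outlet (n = n₀ + ν ξ):
  C₃H₈: 285 − 1(255.4) = 29.64
  O₂: 2799 − 5(255.4) = 1522
  N₂: 10530 (inert)
  CO₂: 0 + 3(255.4) = 766.1
  H₂O: 0 + 4(255.4) = 1021
Total out = 13870 mol/min; y_CO₂ = 766.1 / 13870 = 0.05524.

0.0552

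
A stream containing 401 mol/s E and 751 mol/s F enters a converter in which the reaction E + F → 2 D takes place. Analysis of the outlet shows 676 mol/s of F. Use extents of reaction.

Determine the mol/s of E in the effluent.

For F: n = n₀ − 1ξ → 676 = 751 − 1ξ, giving ξ = 75 mol/s.
Outlet amounts (n = n₀ + ν ξ):
  E: 401 − 1(75) = 326
  F: 751 − 1(75) = 676
  D: 0 + 2(75) = 150

326 mol/s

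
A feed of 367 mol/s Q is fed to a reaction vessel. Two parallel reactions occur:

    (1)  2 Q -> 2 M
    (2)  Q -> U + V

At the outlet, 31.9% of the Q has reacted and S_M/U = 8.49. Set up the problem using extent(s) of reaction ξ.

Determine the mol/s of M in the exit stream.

Conversion of Q: Q consumed = 0.319 × 367 = 117.1 mol/s = 2ξ₁ + 1ξ₂.
Selectivity: 2ξ₁ / (1ξ₂) = 8.49 → ξ₁ = 4.245 ξ₂.
Substitute: (2·4.245 + 1) ξ₂ = 117.1 → ξ₂ = 12.34 mol/s, ξ₁ = 52.37 mol/s.
Outlet amounts (n = n₀ + Σ ν·ξ):
  Q: 367 − 2(52.37) − 1(12.34) = 249.9
  M: 0 + 2(52.37) = 104.7
  U: 0 + 1(12.34) = 12.34
  V: 0 + 1(12.34) = 12.34

105 mol/s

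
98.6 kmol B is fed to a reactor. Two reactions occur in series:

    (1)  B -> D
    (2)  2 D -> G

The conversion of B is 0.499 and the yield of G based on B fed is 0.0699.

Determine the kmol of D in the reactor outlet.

Conversion of B: B consumed = 1ξ₁ = 0.499 × 98.6 → ξ₁ = 49.2 kmol.
Yield of G: 1ξ₂ / 98.6 = 0.0699 → ξ₂ = 6.892 kmol.
Outlet amounts (n = n₀ + Σ ν·ξ):
  B: 98.6 − 1(49.2) = 49.4
  D: 0 + 1(49.2) − 2(6.892) = 35.42
  G: 0 + 1(6.892) = 6.892

35.4 kmol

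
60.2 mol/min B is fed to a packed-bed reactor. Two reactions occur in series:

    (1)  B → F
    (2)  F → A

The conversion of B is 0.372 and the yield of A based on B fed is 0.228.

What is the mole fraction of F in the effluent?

Conversion of B: B consumed = 1ξ₁ = 0.372 × 60.2 → ξ₁ = 22.39 mol/min.
Yield of A: 1ξ₂ / 60.2 = 0.228 → ξ₂ = 13.73 mol/min.
Outlet amounts (n = n₀ + Σ ν·ξ):
  B: 60.2 − 1(22.39) = 37.81
  F: 0 + 1(22.39) − 1(13.73) = 8.669
  A: 0 + 1(13.73) = 13.73
Total out = 60.2 mol/min; y_F = 8.669 / 60.2 = 0.144.

0.144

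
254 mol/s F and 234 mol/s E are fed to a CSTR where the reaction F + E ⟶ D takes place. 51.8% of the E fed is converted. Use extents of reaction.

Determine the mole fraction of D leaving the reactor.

E reacted = 0.518 × 234 = 121.2 mol/s; ν_E = −1, so ξ = 121.2/1 = 121.2 mol/s.
Outlet amounts (n = n₀ + ν ξ):
  F: 254 − 1(121.2) = 132.8
  E: 234 − 1(121.2) = 112.8
  D: 0 + 1(121.2) = 121.2
Total out = 366.8 mol/s; y_D = 121.2 / 366.8 = 0.3305.

0.33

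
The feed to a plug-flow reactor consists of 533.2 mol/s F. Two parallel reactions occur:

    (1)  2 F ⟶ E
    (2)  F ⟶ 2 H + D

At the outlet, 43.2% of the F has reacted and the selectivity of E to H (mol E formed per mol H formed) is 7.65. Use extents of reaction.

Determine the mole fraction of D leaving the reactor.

0.0167

Conversion of F: F consumed = 0.432 × 533.2 = 230.3 mol/s = 2ξ₁ + 1ξ₂.
Selectivity: 1ξ₁ / (2ξ₂) = 7.65 → ξ₁ = 15.3 ξ₂.
Substitute: (2·15.3 + 1) ξ₂ = 230.3 → ξ₂ = 7.289 mol/s, ξ₁ = 111.5 mol/s.
Outlet amounts (n = n₀ + Σ ν·ξ):
  F: 533.2 − 2(111.5) − 1(7.289) = 302.9
  E: 0 + 1(111.5) = 111.5
  H: 0 + 2(7.289) = 14.58
  D: 0 + 1(7.289) = 7.289
Total out = 436.3 mol/s; y_D = 7.289 / 436.3 = 0.01671.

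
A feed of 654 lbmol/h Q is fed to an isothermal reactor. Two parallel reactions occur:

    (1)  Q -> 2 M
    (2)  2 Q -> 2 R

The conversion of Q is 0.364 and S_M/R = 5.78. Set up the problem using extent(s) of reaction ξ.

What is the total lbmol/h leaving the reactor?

831 lbmol/h

Conversion of Q: Q consumed = 0.364 × 654 = 238.1 lbmol/h = 1ξ₁ + 2ξ₂.
Selectivity: 2ξ₁ / (2ξ₂) = 5.78 → ξ₁ = 5.78 ξ₂.
Substitute: (1·5.78 + 2) ξ₂ = 238.1 → ξ₂ = 30.6 lbmol/h, ξ₁ = 176.9 lbmol/h.
Outlet amounts (n = n₀ + Σ ν·ξ):
  Q: 654 − 1(176.9) − 2(30.6) = 415.9
  M: 0 + 2(176.9) = 353.7
  R: 0 + 2(30.6) = 61.2
Total out = 415.9 + 353.7 + 61.2 = 830.9 lbmol/h.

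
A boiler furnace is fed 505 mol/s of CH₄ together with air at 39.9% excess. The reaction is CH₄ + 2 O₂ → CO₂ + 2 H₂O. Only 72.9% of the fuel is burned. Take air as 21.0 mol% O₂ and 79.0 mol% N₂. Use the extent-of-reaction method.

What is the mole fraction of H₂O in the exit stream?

0.102

Stoichiometric O₂ = 2 × 505 = 1010 mol/s; O₂ fed = 1010 × 1.399 = 1413 mol/s.
N₂ fed = 1413 × 79/21 = 5316 mol/s.
Fuel reacted = 0.729 × 505 → ξ = 368.1 mol/s.
Outlet (n = n₀ + ν ξ):
  CH₄: 505 − 1(368.1) = 136.9
  O₂: 1413 − 2(368.1) = 676.7
  N₂: 5316 (inert)
  CO₂: 0 + 1(368.1) = 368.1
  H₂O: 0 + 2(368.1) = 736.3
Total out = 7234 mol/s; y_H₂O = 736.3 / 7234 = 0.1018.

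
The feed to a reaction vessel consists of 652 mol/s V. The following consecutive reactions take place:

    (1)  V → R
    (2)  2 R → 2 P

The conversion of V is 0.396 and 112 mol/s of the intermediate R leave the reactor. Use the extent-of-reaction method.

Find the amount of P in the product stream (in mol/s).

Conversion of V: V consumed = 1ξ₁ = 0.396 × 652 → ξ₁ = 258.2 mol/s.
R balance: n_R = 0 + 1ξ₁ − 2ξ₂ = 112 → ξ₂ = (1·258.2 − 112)/2 = 73.1 mol/s.
Outlet amounts (n = n₀ + Σ ν·ξ):
  V: 652 − 1(258.2) = 393.8
  R: 0 + 1(258.2) − 2(73.1) = 112
  P: 0 + 2(73.1) = 146.2

146 mol/s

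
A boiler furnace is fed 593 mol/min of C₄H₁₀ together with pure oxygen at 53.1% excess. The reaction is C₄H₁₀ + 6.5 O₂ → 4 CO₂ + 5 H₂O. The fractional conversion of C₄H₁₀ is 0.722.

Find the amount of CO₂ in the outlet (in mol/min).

Stoichiometric O₂ = 6.5 × 593 = 3854 mol/min; O₂ fed = 3854 × 1.531 = 5901 mol/min.
Fuel reacted = 0.722 × 593 → ξ = 428.1 mol/min.
Outlet (n = n₀ + ν ξ):
  C₄H₁₀: 593 − 1(428.1) = 164.9
  O₂: 5901 − 6.5(428.1) = 3118
  CO₂: 0 + 4(428.1) = 1713
  H₂O: 0 + 5(428.1) = 2141

1710 mol/min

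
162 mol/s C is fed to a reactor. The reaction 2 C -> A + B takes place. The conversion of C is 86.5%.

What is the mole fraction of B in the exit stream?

0.432

C reacted = 0.865 × 162 = 140.1 mol/s; ν_C = −2, so ξ = 140.1/2 = 70.06 mol/s.
Outlet amounts (n = n₀ + ν ξ):
  C: 162 − 2(70.06) = 21.87
  A: 0 + 1(70.06) = 70.06
  B: 0 + 1(70.06) = 70.06
Total out = 162 mol/s; y_B = 70.06 / 162 = 0.4325.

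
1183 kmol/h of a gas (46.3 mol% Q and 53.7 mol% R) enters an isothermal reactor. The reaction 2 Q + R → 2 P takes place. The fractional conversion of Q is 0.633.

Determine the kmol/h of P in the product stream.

Q reacted = 0.633 × 547.7 = 346.7 kmol/h; ν_Q = −2, so ξ = 346.7/2 = 173.4 kmol/h.
Outlet amounts (n = n₀ + ν ξ):
  Q: 547.7 − 2(173.4) = 201
  R: 635.3 − 1(173.4) = 461.9
  P: 0 + 2(173.4) = 346.7

347 kmol/h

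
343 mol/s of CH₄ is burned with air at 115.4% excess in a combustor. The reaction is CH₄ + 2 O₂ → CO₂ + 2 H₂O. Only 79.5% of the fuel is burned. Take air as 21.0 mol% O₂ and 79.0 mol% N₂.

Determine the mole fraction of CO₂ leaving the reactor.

Stoichiometric O₂ = 2 × 343 = 686 mol/s; O₂ fed = 686 × 2.154 = 1478 mol/s.
N₂ fed = 1478 × 79/21 = 5559 mol/s.
Fuel reacted = 0.795 × 343 → ξ = 272.7 mol/s.
Outlet (n = n₀ + ν ξ):
  CH₄: 343 − 1(272.7) = 70.31
  O₂: 1478 − 2(272.7) = 932.3
  N₂: 5559 (inert)
  CO₂: 0 + 1(272.7) = 272.7
  H₂O: 0 + 2(272.7) = 545.4
Total out = 7379 mol/s; y_CO₂ = 272.7 / 7379 = 0.03695.

0.037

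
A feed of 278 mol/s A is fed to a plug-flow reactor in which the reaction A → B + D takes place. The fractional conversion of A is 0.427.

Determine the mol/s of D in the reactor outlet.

119 mol/s

A reacted = 0.427 × 278 = 118.7 mol/s; ν_A = −1, so ξ = 118.7/1 = 118.7 mol/s.
Outlet amounts (n = n₀ + ν ξ):
  A: 278 − 1(118.7) = 159.3
  B: 0 + 1(118.7) = 118.7
  D: 0 + 1(118.7) = 118.7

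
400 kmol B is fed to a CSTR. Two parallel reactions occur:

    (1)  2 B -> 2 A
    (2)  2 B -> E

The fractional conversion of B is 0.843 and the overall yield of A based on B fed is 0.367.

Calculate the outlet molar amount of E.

Yield of A: 2ξ₁ / 400 = 0.367 → ξ₁ = 73.4 kmol.
Conversion of B: 2ξ₁ + 2ξ₂ = 0.843 × 400 = 337.2 → ξ₂ = 95.2 kmol.
Outlet amounts (n = n₀ + Σ ν·ξ):
  B: 400 − 2(73.4) − 2(95.2) = 62.8
  A: 0 + 2(73.4) = 146.8
  E: 0 + 1(95.2) = 95.2

95.2 kmol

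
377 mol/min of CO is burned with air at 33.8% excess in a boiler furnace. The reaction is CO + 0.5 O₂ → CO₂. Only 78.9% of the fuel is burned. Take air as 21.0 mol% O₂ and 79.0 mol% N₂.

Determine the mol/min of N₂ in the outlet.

949 mol/min

Stoichiometric O₂ = 0.5 × 377 = 188.5 mol/min; O₂ fed = 188.5 × 1.338 = 252.2 mol/min.
N₂ fed = 252.2 × 79/21 = 948.8 mol/min.
Fuel reacted = 0.789 × 377 → ξ = 297.5 mol/min.
Outlet (n = n₀ + ν ξ):
  CO: 377 − 1(297.5) = 79.55
  O₂: 252.2 − 0.5(297.5) = 103.5
  N₂: 948.8 (inert)
  CO₂: 0 + 1(297.5) = 297.5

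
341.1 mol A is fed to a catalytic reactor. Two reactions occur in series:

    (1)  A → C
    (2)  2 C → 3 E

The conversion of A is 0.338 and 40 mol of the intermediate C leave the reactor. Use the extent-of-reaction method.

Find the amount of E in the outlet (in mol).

113 mol

Conversion of A: A consumed = 1ξ₁ = 0.338 × 341.1 → ξ₁ = 115.3 mol.
C balance: n_C = 0 + 1ξ₁ − 2ξ₂ = 40 → ξ₂ = (1·115.3 − 40)/2 = 37.65 mol.
Outlet amounts (n = n₀ + Σ ν·ξ):
  A: 341.1 − 1(115.3) = 225.8
  C: 0 + 1(115.3) − 2(37.65) = 40
  E: 0 + 3(37.65) = 112.9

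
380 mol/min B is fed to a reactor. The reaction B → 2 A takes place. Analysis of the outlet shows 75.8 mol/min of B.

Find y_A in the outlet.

For B: n = n₀ − 1ξ → 75.8 = 380 − 1ξ, giving ξ = 304.2 mol/min.
Outlet amounts (n = n₀ + ν ξ):
  B: 380 − 1(304.2) = 75.8
  A: 0 + 2(304.2) = 608.4
Total out = 684.2 mol/min; y_A = 608.4 / 684.2 = 0.8892.

0.889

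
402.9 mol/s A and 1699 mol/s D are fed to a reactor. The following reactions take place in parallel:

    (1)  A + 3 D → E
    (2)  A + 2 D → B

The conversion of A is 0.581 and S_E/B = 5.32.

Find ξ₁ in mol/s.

Conversion of A: A consumed = 0.581 × 402.9 = 234.1 mol/s = 1ξ₁ + 1ξ₂.
Selectivity: 1ξ₁ / (1ξ₂) = 5.32 → ξ₁ = 5.32 ξ₂.
Substitute: (1·5.32 + 1) ξ₂ = 234.1 → ξ₂ = 37.04 mol/s, ξ₁ = 197 mol/s.
Outlet amounts (n = n₀ + Σ ν·ξ):
  A: 402.9 − 1(197) − 1(37.04) = 168.8
  D: 1699 − 3(197) − 2(37.04) = 1034
  E: 0 + 1(197) = 197
  B: 0 + 1(37.04) = 37.04

ξ₁ = 197 mol/s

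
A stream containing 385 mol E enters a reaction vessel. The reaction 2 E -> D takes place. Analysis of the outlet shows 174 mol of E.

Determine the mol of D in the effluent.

For E: n = n₀ − 2ξ → 174 = 385 − 2ξ, giving ξ = 105.5 mol.
Outlet amounts (n = n₀ + ν ξ):
  E: 385 − 2(105.5) = 174
  D: 0 + 1(105.5) = 105.5

106 mol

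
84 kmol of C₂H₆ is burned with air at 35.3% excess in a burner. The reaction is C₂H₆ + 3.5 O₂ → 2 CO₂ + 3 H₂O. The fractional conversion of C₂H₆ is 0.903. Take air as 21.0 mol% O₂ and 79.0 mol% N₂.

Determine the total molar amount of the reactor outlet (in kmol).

2020 kmol

Stoichiometric O₂ = 3.5 × 84 = 294 kmol; O₂ fed = 294 × 1.353 = 397.8 kmol.
N₂ fed = 397.8 × 79/21 = 1496 kmol.
Fuel reacted = 0.903 × 84 → ξ = 75.85 kmol.
Outlet (n = n₀ + ν ξ):
  C₂H₆: 84 − 1(75.85) = 8.148
  O₂: 397.8 − 3.5(75.85) = 132.3
  N₂: 1496 (inert)
  CO₂: 0 + 2(75.85) = 151.7
  H₂O: 0 + 3(75.85) = 227.6
Total out = 8.148 + 132.3 + 1496 + 151.7 + 227.6 = 2016 kmol.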